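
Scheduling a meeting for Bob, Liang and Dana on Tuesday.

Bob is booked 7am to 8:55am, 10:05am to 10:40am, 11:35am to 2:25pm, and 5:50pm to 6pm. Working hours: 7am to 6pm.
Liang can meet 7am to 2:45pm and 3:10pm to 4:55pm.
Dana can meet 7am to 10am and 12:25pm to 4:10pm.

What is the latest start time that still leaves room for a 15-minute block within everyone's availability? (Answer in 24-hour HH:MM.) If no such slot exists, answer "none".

15:55

Bob free within 07:00–18:00: 08:55–10:05, 10:40–11:35, 14:25–17:50.
Bob ∩ Liang: 08:55–10:05, 10:40–11:35, 14:25–14:45, 15:10–16:55.
Bob ∩ Liang ∩ Dana: 08:55–10:00, 14:25–14:45, 15:10–16:10.
Windows ≥ 15 min: 08:55–10:00, 14:25–14:45, 15:10–16:10.
Latest start in the last window 15:10–16:10 is 16:10 − 15 min = 15:55.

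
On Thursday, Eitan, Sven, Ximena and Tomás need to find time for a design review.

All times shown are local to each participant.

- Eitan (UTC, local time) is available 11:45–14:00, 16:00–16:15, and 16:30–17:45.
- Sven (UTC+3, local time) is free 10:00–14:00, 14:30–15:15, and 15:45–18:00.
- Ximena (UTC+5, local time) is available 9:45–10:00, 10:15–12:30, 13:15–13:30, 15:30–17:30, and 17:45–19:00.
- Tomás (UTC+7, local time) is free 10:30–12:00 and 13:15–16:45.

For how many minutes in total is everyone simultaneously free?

Eitan → UTC: 11:45–14:00, 16:00–16:15, 16:30–17:45.
Sven → UTC: 07:00–11:00, 11:30–12:15, 12:45–15:00.
Ximena → UTC: 04:45–05:00, 05:15–07:30, 08:15–08:30, 10:30–12:30, 12:45–14:00.
Tomás → UTC: 03:30–05:00, 06:15–09:45.
Eitan ∩ Sven: 11:45–12:15, 12:45–14:00.
Eitan ∩ Sven ∩ Ximena: 11:45–12:15, 12:45–14:00.
Eitan ∩ Sven ∩ Ximena ∩ Tomás: (none).
Total common minutes: 0.

0 minutes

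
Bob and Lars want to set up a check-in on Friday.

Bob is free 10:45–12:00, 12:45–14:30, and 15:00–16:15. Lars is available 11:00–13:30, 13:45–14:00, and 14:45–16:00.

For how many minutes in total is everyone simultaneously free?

Bob ∩ Lars: 11:00–12:00, 12:45–13:30, 13:45–14:00, 15:00–16:00.
Total common minutes: 60 + 45 + 15 + 60 = 180.

180 minutes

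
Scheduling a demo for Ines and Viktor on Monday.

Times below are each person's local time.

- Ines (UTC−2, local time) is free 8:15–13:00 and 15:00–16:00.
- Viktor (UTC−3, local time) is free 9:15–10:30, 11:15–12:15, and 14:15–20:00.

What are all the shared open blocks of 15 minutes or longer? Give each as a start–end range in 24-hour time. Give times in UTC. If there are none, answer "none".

12:15–13:30, 14:15–15:00, 17:15–18:00

Ines → UTC: 10:15–15:00, 17:00–18:00.
Viktor → UTC: 12:15–13:30, 14:15–15:15, 17:15–23:00.
Ines ∩ Viktor: 12:15–13:30, 14:15–15:00, 17:15–18:00.
Windows ≥ 15 min: 12:15–13:30, 14:15–15:00, 17:15–18:00.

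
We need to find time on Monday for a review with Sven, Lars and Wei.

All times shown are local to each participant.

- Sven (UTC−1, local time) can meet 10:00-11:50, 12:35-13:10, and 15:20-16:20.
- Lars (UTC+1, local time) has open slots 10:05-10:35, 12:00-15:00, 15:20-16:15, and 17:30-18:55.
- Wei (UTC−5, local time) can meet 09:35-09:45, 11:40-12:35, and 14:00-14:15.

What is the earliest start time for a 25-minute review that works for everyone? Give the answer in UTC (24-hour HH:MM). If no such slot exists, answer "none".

16:40

Sven → UTC: 11:00–12:50, 13:35–14:10, 16:20–17:20.
Lars → UTC: 09:05–09:35, 11:00–14:00, 14:20–15:15, 16:30–17:55.
Wei → UTC: 14:35–14:45, 16:40–17:35, 19:00–19:15.
Sven ∩ Lars: 11:00–12:50, 13:35–14:00, 16:30–17:20.
Sven ∩ Lars ∩ Wei: 16:40–17:20.
Windows ≥ 25 min: 16:40–17:20.
Earliest such window starts at 16:40.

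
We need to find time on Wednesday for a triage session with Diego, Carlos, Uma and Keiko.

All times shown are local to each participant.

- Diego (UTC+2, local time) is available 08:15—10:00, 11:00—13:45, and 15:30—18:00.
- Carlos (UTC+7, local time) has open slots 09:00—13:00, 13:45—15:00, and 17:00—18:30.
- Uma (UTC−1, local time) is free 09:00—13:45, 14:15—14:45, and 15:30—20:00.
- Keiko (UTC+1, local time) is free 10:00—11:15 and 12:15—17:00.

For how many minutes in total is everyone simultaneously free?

30 minutes

Diego → UTC: 06:15–08:00, 09:00–11:45, 13:30–16:00.
Carlos → UTC: 02:00–06:00, 06:45–08:00, 10:00–11:30.
Uma → UTC: 10:00–14:45, 15:15–15:45, 16:30–21:00.
Keiko → UTC: 09:00–10:15, 11:15–16:00.
Diego ∩ Carlos: 06:45–08:00, 10:00–11:30.
Diego ∩ Carlos ∩ Uma: 10:00–11:30.
Diego ∩ Carlos ∩ Uma ∩ Keiko: 10:00–10:15, 11:15–11:30.
Total common minutes: 15 + 15 = 30.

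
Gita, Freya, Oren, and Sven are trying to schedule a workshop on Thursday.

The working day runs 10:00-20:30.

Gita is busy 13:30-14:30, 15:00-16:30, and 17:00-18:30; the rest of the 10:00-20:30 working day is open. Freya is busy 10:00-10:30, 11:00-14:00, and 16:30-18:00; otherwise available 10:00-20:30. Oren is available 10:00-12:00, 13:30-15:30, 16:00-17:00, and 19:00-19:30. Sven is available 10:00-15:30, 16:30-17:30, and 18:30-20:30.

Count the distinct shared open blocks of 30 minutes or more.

Gita free within 10:00–20:30: 10:00–13:30, 14:30–15:00, 16:30–17:00, 18:30–20:30.
Freya free within 10:00–20:30: 10:30–11:00, 14:00–16:30, 18:00–20:30.
Gita ∩ Freya: 10:30–11:00, 14:30–15:00, 18:30–20:30.
Gita ∩ Freya ∩ Oren: 10:30–11:00, 14:30–15:00, 19:00–19:30.
Gita ∩ Freya ∩ Oren ∩ Sven: 10:30–11:00, 14:30–15:00, 19:00–19:30.
Windows ≥ 30 min: 10:30–11:00, 14:30–15:00, 19:00–19:30.
That's 3 windows.

3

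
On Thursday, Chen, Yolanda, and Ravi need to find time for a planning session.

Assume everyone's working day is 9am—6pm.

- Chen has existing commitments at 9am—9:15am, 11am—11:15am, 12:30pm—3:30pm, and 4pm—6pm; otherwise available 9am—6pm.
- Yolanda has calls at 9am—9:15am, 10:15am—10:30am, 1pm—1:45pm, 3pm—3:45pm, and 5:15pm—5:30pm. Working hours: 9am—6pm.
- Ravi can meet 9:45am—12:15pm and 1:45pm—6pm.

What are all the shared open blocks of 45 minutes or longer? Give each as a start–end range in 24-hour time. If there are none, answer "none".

Chen free within 09:00–18:00: 09:15–11:00, 11:15–12:30, 15:30–16:00.
Yolanda free within 09:00–18:00: 09:15–10:15, 10:30–13:00, 13:45–15:00, 15:45–17:15, 17:30–18:00.
Chen ∩ Yolanda: 09:15–10:15, 10:30–11:00, 11:15–12:30, 15:45–16:00.
Chen ∩ Yolanda ∩ Ravi: 09:45–10:15, 10:30–11:00, 11:15–12:15, 15:45–16:00.
Windows ≥ 45 min: 11:15–12:15.

11:15–12:15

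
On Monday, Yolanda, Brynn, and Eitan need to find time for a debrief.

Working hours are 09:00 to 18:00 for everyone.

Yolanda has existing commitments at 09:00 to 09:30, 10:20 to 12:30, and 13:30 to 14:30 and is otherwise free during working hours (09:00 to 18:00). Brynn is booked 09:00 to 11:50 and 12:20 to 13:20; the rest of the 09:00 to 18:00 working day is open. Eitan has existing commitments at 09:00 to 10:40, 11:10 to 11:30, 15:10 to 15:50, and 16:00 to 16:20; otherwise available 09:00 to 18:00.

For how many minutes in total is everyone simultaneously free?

160 minutes

Yolanda free within 09:00–18:00: 09:30–10:20, 12:30–13:30, 14:30–18:00.
Brynn free within 09:00–18:00: 11:50–12:20, 13:20–18:00.
Eitan free within 09:00–18:00: 10:40–11:10, 11:30–15:10, 15:50–16:00, 16:20–18:00.
Yolanda ∩ Brynn: 13:20–13:30, 14:30–18:00.
Yolanda ∩ Brynn ∩ Eitan: 13:20–13:30, 14:30–15:10, 15:50–16:00, 16:20–18:00.
Total common minutes: 10 + 40 + 10 + 100 = 160.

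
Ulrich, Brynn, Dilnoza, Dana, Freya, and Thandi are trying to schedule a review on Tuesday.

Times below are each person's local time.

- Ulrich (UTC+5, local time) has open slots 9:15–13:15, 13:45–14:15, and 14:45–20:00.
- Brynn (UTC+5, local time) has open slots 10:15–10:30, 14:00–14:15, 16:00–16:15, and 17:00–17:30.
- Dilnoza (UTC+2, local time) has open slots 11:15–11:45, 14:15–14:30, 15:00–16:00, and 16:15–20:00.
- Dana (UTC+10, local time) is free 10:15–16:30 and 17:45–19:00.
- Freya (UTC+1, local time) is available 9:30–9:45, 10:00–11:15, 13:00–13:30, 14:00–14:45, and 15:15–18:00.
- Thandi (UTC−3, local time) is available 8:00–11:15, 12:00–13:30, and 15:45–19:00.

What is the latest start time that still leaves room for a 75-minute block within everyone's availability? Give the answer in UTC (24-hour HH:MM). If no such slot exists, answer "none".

Ulrich → UTC: 04:15–08:15, 08:45–09:15, 09:45–15:00.
Brynn → UTC: 05:15–05:30, 09:00–09:15, 11:00–11:15, 12:00–12:30.
Dilnoza → UTC: 09:15–09:45, 12:15–12:30, 13:00–14:00, 14:15–18:00.
Dana → UTC: 00:15–06:30, 07:45–09:00.
Freya → UTC: 08:30–08:45, 09:00–10:15, 12:00–12:30, 13:00–13:45, 14:15–17:00.
Thandi → UTC: 11:00–14:15, 15:00–16:30, 18:45–22:00.
Ulrich ∩ Brynn: 05:15–05:30, 09:00–09:15, 11:00–11:15, 12:00–12:30.
Ulrich ∩ Brynn ∩ Dilnoza: 12:15–12:30.
Ulrich ∩ Brynn ∩ Dilnoza ∩ Dana: (none).
Ulrich ∩ Brynn ∩ Dilnoza ∩ Dana ∩ Freya: (none).
Ulrich ∩ Brynn ∩ Dilnoza ∩ Dana ∩ Freya ∩ Thandi: (none).
Windows ≥ 75 min: (none).

none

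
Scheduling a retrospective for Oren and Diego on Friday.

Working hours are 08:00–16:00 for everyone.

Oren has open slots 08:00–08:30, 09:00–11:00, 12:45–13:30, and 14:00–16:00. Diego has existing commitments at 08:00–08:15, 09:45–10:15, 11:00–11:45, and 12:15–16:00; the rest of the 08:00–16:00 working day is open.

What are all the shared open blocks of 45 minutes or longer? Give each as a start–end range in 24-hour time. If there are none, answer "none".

09:00–09:45, 10:15–11:00

Diego free within 08:00–16:00: 08:15–09:45, 10:15–11:00, 11:45–12:15.
Oren ∩ Diego: 08:15–08:30, 09:00–09:45, 10:15–11:00.
Windows ≥ 45 min: 09:00–09:45, 10:15–11:00.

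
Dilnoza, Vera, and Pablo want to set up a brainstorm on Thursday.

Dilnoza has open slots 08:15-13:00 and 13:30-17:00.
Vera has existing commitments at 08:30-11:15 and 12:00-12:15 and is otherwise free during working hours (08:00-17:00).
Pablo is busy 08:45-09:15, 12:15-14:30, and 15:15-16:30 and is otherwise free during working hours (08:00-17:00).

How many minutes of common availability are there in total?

135 minutes

Vera free within 08:00–17:00: 08:00–08:30, 11:15–12:00, 12:15–17:00.
Pablo free within 08:00–17:00: 08:00–08:45, 09:15–12:15, 14:30–15:15, 16:30–17:00.
Dilnoza ∩ Vera: 08:15–08:30, 11:15–12:00, 12:15–13:00, 13:30–17:00.
Dilnoza ∩ Vera ∩ Pablo: 08:15–08:30, 11:15–12:00, 14:30–15:15, 16:30–17:00.
Total common minutes: 15 + 45 + 45 + 30 = 135.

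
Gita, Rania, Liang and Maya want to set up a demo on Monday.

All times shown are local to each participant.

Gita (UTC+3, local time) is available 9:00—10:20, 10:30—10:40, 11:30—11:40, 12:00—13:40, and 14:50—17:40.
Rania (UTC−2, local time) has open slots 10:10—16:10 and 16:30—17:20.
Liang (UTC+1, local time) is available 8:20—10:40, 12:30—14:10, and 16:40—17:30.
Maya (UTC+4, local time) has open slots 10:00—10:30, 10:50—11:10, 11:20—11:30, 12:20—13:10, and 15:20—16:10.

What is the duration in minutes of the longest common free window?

0 minutes

Gita → UTC: 06:00–07:20, 07:30–07:40, 08:30–08:40, 09:00–10:40, 11:50–14:40.
Rania → UTC: 12:10–18:10, 18:30–19:20.
Liang → UTC: 07:20–09:40, 11:30–13:10, 15:40–16:30.
Maya → UTC: 06:00–06:30, 06:50–07:10, 07:20–07:30, 08:20–09:10, 11:20–12:10.
Gita ∩ Rania: 12:10–14:40.
Gita ∩ Rania ∩ Liang: 12:10–13:10.
Gita ∩ Rania ∩ Liang ∩ Maya: (none).
No common window.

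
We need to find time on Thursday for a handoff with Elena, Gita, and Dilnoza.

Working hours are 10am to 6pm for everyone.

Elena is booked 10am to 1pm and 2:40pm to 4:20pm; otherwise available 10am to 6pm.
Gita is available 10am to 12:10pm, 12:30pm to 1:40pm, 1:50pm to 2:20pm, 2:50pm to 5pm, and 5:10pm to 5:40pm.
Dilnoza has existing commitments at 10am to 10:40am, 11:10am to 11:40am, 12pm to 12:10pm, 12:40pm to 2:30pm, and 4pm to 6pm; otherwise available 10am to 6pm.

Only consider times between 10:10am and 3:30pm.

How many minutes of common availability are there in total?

Elena free within 10:00–18:00: 13:00–14:40, 16:20–18:00.
Dilnoza free within 10:00–18:00: 10:40–11:10, 11:40–12:00, 12:10–12:40, 14:30–16:00.
Elena ∩ Gita: 13:00–13:40, 13:50–14:20, 16:20–17:00, 17:10–17:40.
Elena ∩ Gita ∩ Dilnoza: (none).
Restricted to 10:10–15:30: (none).
Total common minutes: 0.

0 minutes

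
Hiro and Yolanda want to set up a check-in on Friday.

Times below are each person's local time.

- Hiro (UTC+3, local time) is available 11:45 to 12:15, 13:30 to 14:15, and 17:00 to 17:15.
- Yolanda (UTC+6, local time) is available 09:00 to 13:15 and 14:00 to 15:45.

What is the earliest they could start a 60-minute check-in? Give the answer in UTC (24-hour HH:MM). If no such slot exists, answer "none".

none

Hiro → UTC: 08:45–09:15, 10:30–11:15, 14:00–14:15.
Yolanda → UTC: 03:00–07:15, 08:00–09:45.
Hiro ∩ Yolanda: 08:45–09:15.
Windows ≥ 60 min: (none).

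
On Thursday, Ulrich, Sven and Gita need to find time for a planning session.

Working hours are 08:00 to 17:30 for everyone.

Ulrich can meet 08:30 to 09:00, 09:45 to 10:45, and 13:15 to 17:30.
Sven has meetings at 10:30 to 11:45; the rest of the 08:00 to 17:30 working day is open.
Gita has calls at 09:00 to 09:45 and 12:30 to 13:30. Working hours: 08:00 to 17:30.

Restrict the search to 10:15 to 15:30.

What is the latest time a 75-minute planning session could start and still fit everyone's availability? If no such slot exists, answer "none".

14:15

Sven free within 08:00–17:30: 08:00–10:30, 11:45–17:30.
Gita free within 08:00–17:30: 08:00–09:00, 09:45–12:30, 13:30–17:30.
Ulrich ∩ Sven: 08:30–09:00, 09:45–10:30, 13:15–17:30.
Ulrich ∩ Sven ∩ Gita: 08:30–09:00, 09:45–10:30, 13:30–17:30.
Restricted to 10:15–15:30: 10:15–10:30, 13:30–15:30.
Windows ≥ 75 min: 13:30–15:30.
Latest start in the last window 13:30–15:30 is 15:30 − 75 min = 14:15.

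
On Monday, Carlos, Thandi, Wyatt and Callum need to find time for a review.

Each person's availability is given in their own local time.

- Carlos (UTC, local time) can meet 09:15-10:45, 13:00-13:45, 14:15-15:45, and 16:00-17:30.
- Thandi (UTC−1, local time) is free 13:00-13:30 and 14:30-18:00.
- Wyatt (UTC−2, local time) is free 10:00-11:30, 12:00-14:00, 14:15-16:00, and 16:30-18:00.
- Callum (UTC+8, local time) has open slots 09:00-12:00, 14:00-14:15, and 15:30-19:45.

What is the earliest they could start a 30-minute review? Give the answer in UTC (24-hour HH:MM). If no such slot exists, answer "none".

none

Carlos → UTC: 09:15–10:45, 13:00–13:45, 14:15–15:45, 16:00–17:30.
Thandi → UTC: 14:00–14:30, 15:30–19:00.
Wyatt → UTC: 12:00–13:30, 14:00–16:00, 16:15–18:00, 18:30–20:00.
Callum → UTC: 01:00–04:00, 06:00–06:15, 07:30–11:45.
Carlos ∩ Thandi: 14:15–14:30, 15:30–15:45, 16:00–17:30.
Carlos ∩ Thandi ∩ Wyatt: 14:15–14:30, 15:30–15:45, 16:15–17:30.
Carlos ∩ Thandi ∩ Wyatt ∩ Callum: (none).
Windows ≥ 30 min: (none).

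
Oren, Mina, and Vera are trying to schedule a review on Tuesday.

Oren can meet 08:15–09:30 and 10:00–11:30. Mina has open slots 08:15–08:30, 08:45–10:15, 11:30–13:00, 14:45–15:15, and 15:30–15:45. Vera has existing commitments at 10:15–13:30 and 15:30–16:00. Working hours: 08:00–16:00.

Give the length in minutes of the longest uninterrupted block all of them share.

Vera free within 08:00–16:00: 08:00–10:15, 13:30–15:30.
Oren ∩ Mina: 08:15–08:30, 08:45–09:30, 10:00–10:15.
Oren ∩ Mina ∩ Vera: 08:15–08:30, 08:45–09:30, 10:00–10:15.
Common window lengths: 15, 45, 15 min; longest is 45.

45 minutes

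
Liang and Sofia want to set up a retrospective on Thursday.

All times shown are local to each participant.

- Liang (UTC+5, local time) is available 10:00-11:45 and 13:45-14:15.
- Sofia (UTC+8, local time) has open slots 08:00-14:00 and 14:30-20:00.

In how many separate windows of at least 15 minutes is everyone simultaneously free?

3

Liang → UTC: 05:00–06:45, 08:45–09:15.
Sofia → UTC: 00:00–06:00, 06:30–12:00.
Liang ∩ Sofia: 05:00–06:00, 06:30–06:45, 08:45–09:15.
Windows ≥ 15 min: 05:00–06:00, 06:30–06:45, 08:45–09:15.
That's 3 windows.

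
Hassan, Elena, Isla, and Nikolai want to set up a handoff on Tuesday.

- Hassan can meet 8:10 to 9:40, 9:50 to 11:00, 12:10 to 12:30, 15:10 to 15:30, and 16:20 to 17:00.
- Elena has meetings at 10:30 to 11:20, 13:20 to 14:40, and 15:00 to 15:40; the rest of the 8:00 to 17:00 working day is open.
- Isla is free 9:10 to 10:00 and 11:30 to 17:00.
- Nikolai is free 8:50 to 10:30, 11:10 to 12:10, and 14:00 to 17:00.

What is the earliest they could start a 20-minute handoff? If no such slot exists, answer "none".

09:10

Elena free within 08:00–17:00: 08:00–10:30, 11:20–13:20, 14:40–15:00, 15:40–17:00.
Hassan ∩ Elena: 08:10–09:40, 09:50–10:30, 12:10–12:30, 16:20–17:00.
Hassan ∩ Elena ∩ Isla: 09:10–09:40, 09:50–10:00, 12:10–12:30, 16:20–17:00.
Hassan ∩ Elena ∩ Isla ∩ Nikolai: 09:10–09:40, 09:50–10:00, 16:20–17:00.
Windows ≥ 20 min: 09:10–09:40, 16:20–17:00.
Earliest such window starts at 09:10.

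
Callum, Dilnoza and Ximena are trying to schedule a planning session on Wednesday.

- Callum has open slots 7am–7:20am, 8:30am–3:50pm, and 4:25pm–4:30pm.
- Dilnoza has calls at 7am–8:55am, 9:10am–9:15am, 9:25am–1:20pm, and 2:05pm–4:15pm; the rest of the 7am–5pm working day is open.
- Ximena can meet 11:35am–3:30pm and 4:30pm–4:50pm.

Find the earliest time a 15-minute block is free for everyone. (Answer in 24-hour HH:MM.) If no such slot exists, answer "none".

Dilnoza free within 07:00–17:00: 08:55–09:10, 09:15–09:25, 13:20–14:05, 16:15–17:00.
Callum ∩ Dilnoza: 08:55–09:10, 09:15–09:25, 13:20–14:05, 16:25–16:30.
Callum ∩ Dilnoza ∩ Ximena: 13:20–14:05.
Windows ≥ 15 min: 13:20–14:05.
Earliest such window starts at 13:20.

13:20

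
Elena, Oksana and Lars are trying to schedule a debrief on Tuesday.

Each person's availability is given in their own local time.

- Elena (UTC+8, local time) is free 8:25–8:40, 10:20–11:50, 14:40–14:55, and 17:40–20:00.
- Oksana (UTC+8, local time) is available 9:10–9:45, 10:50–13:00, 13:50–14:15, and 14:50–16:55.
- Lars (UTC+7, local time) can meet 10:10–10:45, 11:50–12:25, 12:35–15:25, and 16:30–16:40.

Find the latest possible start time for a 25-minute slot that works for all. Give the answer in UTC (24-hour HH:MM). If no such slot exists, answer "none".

Elena → UTC: 00:25–00:40, 02:20–03:50, 06:40–06:55, 09:40–12:00.
Oksana → UTC: 01:10–01:45, 02:50–05:00, 05:50–06:15, 06:50–08:55.
Lars → UTC: 03:10–03:45, 04:50–05:25, 05:35–08:25, 09:30–09:40.
Elena ∩ Oksana: 02:50–03:50, 06:50–06:55.
Elena ∩ Oksana ∩ Lars: 03:10–03:45, 06:50–06:55.
Windows ≥ 25 min: 03:10–03:45.
Latest start in the last window 03:10–03:45 is 03:45 − 25 min = 03:20.

03:20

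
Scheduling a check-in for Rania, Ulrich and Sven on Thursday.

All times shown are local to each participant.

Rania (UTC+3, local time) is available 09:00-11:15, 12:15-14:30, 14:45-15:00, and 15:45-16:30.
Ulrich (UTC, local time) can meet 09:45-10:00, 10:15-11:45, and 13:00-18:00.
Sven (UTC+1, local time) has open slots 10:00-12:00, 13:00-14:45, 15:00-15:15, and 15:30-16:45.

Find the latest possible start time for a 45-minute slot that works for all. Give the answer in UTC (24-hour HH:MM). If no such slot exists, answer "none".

10:15

Rania → UTC: 06:00–08:15, 09:15–11:30, 11:45–12:00, 12:45–13:30.
Ulrich → UTC: 09:45–10:00, 10:15–11:45, 13:00–18:00.
Sven → UTC: 09:00–11:00, 12:00–13:45, 14:00–14:15, 14:30–15:45.
Rania ∩ Ulrich: 09:45–10:00, 10:15–11:30, 13:00–13:30.
Rania ∩ Ulrich ∩ Sven: 09:45–10:00, 10:15–11:00, 13:00–13:30.
Windows ≥ 45 min: 10:15–11:00.
Latest start in the last window 10:15–11:00 is 11:00 − 45 min = 10:15.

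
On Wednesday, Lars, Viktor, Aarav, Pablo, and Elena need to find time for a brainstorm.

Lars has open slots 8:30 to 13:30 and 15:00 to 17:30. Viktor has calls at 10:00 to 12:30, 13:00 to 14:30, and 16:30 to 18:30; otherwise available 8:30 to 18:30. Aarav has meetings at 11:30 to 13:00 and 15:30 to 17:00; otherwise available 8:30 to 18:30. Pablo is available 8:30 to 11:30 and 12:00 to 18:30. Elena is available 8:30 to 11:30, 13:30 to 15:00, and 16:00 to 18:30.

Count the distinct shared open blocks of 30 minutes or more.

1

Viktor free within 08:30–18:30: 08:30–10:00, 12:30–13:00, 14:30–16:30.
Aarav free within 08:30–18:30: 08:30–11:30, 13:00–15:30, 17:00–18:30.
Lars ∩ Viktor: 08:30–10:00, 12:30–13:00, 15:00–16:30.
Lars ∩ Viktor ∩ Aarav: 08:30–10:00, 15:00–15:30.
Lars ∩ Viktor ∩ Aarav ∩ Pablo: 08:30–10:00, 15:00–15:30.
Lars ∩ Viktor ∩ Aarav ∩ Pablo ∩ Elena: 08:30–10:00.
Windows ≥ 30 min: 08:30–10:00.
That's 1 window.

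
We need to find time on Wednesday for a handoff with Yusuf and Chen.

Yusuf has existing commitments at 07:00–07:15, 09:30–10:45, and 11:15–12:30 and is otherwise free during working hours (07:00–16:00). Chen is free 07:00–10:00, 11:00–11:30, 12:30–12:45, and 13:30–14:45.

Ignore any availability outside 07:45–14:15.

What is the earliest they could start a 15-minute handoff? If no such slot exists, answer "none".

Yusuf free within 07:00–16:00: 07:15–09:30, 10:45–11:15, 12:30–16:00.
Yusuf ∩ Chen: 07:15–09:30, 11:00–11:15, 12:30–12:45, 13:30–14:45.
Restricted to 07:45–14:15: 07:45–09:30, 11:00–11:15, 12:30–12:45, 13:30–14:15.
Windows ≥ 15 min: 07:45–09:30, 11:00–11:15, 12:30–12:45, 13:30–14:15.
Earliest such window starts at 07:45.

07:45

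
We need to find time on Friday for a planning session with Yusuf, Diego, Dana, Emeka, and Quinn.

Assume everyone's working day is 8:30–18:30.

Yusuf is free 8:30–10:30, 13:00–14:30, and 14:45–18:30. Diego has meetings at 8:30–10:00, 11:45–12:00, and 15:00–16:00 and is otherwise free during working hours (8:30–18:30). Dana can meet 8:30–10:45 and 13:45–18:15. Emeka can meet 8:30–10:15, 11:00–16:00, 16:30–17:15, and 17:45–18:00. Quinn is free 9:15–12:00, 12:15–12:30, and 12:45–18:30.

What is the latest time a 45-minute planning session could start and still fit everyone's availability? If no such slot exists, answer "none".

16:30

Diego free within 08:30–18:30: 10:00–11:45, 12:00–15:00, 16:00–18:30.
Yusuf ∩ Diego: 10:00–10:30, 13:00–14:30, 14:45–15:00, 16:00–18:30.
Yusuf ∩ Diego ∩ Dana: 10:00–10:30, 13:45–14:30, 14:45–15:00, 16:00–18:15.
Yusuf ∩ Diego ∩ Dana ∩ Emeka: 10:00–10:15, 13:45–14:30, 14:45–15:00, 16:30–17:15, 17:45–18:00.
Yusuf ∩ Diego ∩ Dana ∩ Emeka ∩ Quinn: 10:00–10:15, 13:45–14:30, 14:45–15:00, 16:30–17:15, 17:45–18:00.
Windows ≥ 45 min: 13:45–14:30, 16:30–17:15.
Latest start in the last window 16:30–17:15 is 17:15 − 45 min = 16:30.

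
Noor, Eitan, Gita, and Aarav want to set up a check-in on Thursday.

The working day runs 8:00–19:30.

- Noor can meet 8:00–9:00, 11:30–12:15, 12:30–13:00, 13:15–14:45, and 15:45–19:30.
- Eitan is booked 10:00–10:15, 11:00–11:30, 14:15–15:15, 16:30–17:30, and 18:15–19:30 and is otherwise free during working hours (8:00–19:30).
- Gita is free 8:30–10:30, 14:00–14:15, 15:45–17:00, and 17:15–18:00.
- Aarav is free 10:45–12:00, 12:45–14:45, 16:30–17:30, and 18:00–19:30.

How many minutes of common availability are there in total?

Eitan free within 08:00–19:30: 08:00–10:00, 10:15–11:00, 11:30–14:15, 15:15–16:30, 17:30–18:15.
Noor ∩ Eitan: 08:00–09:00, 11:30–12:15, 12:30–13:00, 13:15–14:15, 15:45–16:30, 17:30–18:15.
Noor ∩ Eitan ∩ Gita: 08:30–09:00, 14:00–14:15, 15:45–16:30, 17:30–18:00.
Noor ∩ Eitan ∩ Gita ∩ Aarav: 14:00–14:15.
Total common minutes: 15.

15 minutes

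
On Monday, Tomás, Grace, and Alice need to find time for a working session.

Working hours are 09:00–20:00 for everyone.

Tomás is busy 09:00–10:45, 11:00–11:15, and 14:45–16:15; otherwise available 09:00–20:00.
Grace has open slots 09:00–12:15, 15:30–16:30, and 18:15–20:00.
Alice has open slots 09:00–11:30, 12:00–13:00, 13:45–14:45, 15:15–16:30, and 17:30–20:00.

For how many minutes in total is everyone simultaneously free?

Tomás free within 09:00–20:00: 10:45–11:00, 11:15–14:45, 16:15–20:00.
Tomás ∩ Grace: 10:45–11:00, 11:15–12:15, 16:15–16:30, 18:15–20:00.
Tomás ∩ Grace ∩ Alice: 10:45–11:00, 11:15–11:30, 12:00–12:15, 16:15–16:30, 18:15–20:00.
Total common minutes: 15 + 15 + 15 + 15 + 105 = 165.

165 minutes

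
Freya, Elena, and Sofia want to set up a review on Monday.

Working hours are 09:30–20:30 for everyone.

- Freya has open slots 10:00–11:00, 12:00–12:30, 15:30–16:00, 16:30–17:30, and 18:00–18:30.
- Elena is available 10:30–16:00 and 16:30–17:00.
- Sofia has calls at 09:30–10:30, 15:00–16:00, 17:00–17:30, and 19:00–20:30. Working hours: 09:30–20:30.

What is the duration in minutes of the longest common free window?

30 minutes

Sofia free within 09:30–20:30: 10:30–15:00, 16:00–17:00, 17:30–19:00.
Freya ∩ Elena: 10:30–11:00, 12:00–12:30, 15:30–16:00, 16:30–17:00.
Freya ∩ Elena ∩ Sofia: 10:30–11:00, 12:00–12:30, 16:30–17:00.
Common window lengths: 30, 30, 30 min; longest is 30.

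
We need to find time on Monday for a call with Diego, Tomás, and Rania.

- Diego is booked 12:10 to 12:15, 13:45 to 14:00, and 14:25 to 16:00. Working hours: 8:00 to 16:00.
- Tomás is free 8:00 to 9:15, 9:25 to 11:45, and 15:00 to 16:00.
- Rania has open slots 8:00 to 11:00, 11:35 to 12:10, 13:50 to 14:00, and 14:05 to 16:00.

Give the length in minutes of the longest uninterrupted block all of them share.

Diego free within 08:00–16:00: 08:00–12:10, 12:15–13:45, 14:00–14:25.
Diego ∩ Tomás: 08:00–09:15, 09:25–11:45.
Diego ∩ Tomás ∩ Rania: 08:00–09:15, 09:25–11:00, 11:35–11:45.
Common window lengths: 75, 95, 10 min; longest is 95.

95 minutes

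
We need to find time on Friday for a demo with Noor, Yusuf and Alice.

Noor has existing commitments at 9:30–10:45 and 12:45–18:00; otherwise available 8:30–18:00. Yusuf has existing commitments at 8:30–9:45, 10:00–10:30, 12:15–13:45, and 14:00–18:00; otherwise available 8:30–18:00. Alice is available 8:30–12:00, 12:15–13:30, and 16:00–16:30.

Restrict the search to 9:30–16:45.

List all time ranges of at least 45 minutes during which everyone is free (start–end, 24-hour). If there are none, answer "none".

10:45–12:00

Noor free within 08:30–18:00: 08:30–09:30, 10:45–12:45.
Yusuf free within 08:30–18:00: 09:45–10:00, 10:30–12:15, 13:45–14:00.
Noor ∩ Yusuf: 10:45–12:15.
Noor ∩ Yusuf ∩ Alice: 10:45–12:00.
Restricted to 09:30–16:45: 10:45–12:00.
Windows ≥ 45 min: 10:45–12:00.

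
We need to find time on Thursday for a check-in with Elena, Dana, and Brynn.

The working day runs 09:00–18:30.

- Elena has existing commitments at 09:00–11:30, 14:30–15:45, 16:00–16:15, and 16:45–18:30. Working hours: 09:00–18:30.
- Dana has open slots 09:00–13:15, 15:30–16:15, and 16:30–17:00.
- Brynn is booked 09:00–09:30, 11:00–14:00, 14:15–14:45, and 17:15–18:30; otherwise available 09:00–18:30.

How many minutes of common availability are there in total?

Elena free within 09:00–18:30: 11:30–14:30, 15:45–16:00, 16:15–16:45.
Brynn free within 09:00–18:30: 09:30–11:00, 14:00–14:15, 14:45–17:15.
Elena ∩ Dana: 11:30–13:15, 15:45–16:00, 16:30–16:45.
Elena ∩ Dana ∩ Brynn: 15:45–16:00, 16:30–16:45.
Total common minutes: 15 + 15 = 30.

30 minutes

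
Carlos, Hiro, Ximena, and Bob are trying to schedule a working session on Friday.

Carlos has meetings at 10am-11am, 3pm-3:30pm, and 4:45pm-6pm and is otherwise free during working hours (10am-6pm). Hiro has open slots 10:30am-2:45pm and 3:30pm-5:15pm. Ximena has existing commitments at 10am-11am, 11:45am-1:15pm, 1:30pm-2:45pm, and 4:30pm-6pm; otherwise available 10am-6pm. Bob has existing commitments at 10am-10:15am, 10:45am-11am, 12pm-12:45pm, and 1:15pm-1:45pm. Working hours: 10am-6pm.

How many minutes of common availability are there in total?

Carlos free within 10:00–18:00: 11:00–15:00, 15:30–16:45.
Ximena free within 10:00–18:00: 11:00–11:45, 13:15–13:30, 14:45–16:30.
Bob free within 10:00–18:00: 10:15–10:45, 11:00–12:00, 12:45–13:15, 13:45–18:00.
Carlos ∩ Hiro: 11:00–14:45, 15:30–16:45.
Carlos ∩ Hiro ∩ Ximena: 11:00–11:45, 13:15–13:30, 15:30–16:30.
Carlos ∩ Hiro ∩ Ximena ∩ Bob: 11:00–11:45, 15:30–16:30.
Total common minutes: 45 + 60 = 105.

105 minutes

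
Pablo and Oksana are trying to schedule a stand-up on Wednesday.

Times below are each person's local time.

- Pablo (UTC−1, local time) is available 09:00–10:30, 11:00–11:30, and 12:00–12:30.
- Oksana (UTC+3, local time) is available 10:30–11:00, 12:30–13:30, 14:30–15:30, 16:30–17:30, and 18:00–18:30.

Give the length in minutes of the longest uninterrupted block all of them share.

Pablo → UTC: 10:00–11:30, 12:00–12:30, 13:00–13:30.
Oksana → UTC: 07:30–08:00, 09:30–10:30, 11:30–12:30, 13:30–14:30, 15:00–15:30.
Pablo ∩ Oksana: 10:00–10:30, 12:00–12:30.
Common window lengths: 30, 30 min; longest is 30.

30 minutes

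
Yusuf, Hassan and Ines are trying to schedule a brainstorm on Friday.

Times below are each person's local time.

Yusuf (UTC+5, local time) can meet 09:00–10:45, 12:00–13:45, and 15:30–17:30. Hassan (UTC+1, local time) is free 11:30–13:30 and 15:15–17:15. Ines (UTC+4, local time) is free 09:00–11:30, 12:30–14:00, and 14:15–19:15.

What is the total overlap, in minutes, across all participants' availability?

Yusuf → UTC: 04:00–05:45, 07:00–08:45, 10:30–12:30.
Hassan → UTC: 10:30–12:30, 14:15–16:15.
Ines → UTC: 05:00–07:30, 08:30–10:00, 10:15–15:15.
Yusuf ∩ Hassan: 10:30–12:30.
Yusuf ∩ Hassan ∩ Ines: 10:30–12:30.
Total common minutes: 120.

120 minutes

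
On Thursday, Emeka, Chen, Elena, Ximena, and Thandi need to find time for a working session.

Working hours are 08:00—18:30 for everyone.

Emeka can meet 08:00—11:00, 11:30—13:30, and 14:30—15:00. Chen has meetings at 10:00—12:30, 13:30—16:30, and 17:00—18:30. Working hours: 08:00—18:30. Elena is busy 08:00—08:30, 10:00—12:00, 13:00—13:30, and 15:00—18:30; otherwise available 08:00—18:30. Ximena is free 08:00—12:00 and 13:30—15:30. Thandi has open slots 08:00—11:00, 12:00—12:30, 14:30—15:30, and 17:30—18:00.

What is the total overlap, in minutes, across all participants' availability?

Chen free within 08:00–18:30: 08:00–10:00, 12:30–13:30, 16:30–17:00.
Elena free within 08:00–18:30: 08:30–10:00, 12:00–13:00, 13:30–15:00.
Emeka ∩ Chen: 08:00–10:00, 12:30–13:30.
Emeka ∩ Chen ∩ Elena: 08:30–10:00, 12:30–13:00.
Emeka ∩ Chen ∩ Elena ∩ Ximena: 08:30–10:00.
Emeka ∩ Chen ∩ Elena ∩ Ximena ∩ Thandi: 08:30–10:00.
Total common minutes: 90.

90 minutes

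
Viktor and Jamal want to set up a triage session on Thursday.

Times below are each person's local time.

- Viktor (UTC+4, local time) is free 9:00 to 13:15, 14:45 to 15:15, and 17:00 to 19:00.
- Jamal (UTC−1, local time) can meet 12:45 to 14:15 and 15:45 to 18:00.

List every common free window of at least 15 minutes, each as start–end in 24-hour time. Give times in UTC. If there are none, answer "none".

Viktor → UTC: 05:00–09:15, 10:45–11:15, 13:00–15:00.
Jamal → UTC: 13:45–15:15, 16:45–19:00.
Viktor ∩ Jamal: 13:45–15:00.
Windows ≥ 15 min: 13:45–15:00.

13:45–15:00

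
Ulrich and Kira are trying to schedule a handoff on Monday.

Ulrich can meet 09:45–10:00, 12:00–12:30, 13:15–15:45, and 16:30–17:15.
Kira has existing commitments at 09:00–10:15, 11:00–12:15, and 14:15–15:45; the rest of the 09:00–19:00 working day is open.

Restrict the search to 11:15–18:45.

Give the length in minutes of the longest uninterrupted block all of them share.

Kira free within 09:00–19:00: 10:15–11:00, 12:15–14:15, 15:45–19:00.
Ulrich ∩ Kira: 12:15–12:30, 13:15–14:15, 16:30–17:15.
Restricted to 11:15–18:45: 12:15–12:30, 13:15–14:15, 16:30–17:15.
Common window lengths: 15, 60, 45 min; longest is 60.

60 minutes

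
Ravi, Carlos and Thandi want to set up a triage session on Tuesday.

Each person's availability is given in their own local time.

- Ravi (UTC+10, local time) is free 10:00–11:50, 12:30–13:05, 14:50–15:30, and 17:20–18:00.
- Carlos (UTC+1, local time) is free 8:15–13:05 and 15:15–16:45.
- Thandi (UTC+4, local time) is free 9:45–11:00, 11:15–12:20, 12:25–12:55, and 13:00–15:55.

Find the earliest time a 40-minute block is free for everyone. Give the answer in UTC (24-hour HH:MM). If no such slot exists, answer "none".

Ravi → UTC: 00:00–01:50, 02:30–03:05, 04:50–05:30, 07:20–08:00.
Carlos → UTC: 07:15–12:05, 14:15–15:45.
Thandi → UTC: 05:45–07:00, 07:15–08:20, 08:25–08:55, 09:00–11:55.
Ravi ∩ Carlos: 07:20–08:00.
Ravi ∩ Carlos ∩ Thandi: 07:20–08:00.
Windows ≥ 40 min: 07:20–08:00.
Earliest such window starts at 07:20.

07:20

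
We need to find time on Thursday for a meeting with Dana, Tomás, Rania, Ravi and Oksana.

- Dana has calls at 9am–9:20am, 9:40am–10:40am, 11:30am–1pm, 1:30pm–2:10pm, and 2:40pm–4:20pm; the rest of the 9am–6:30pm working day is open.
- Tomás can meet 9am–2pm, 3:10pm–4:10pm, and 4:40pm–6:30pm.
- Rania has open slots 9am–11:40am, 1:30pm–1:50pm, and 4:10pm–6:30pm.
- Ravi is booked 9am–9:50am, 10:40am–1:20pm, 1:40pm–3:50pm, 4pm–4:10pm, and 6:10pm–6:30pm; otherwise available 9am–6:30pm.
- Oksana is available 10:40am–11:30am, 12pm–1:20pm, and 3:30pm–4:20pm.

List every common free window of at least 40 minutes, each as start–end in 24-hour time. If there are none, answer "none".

none

Dana free within 09:00–18:30: 09:20–09:40, 10:40–11:30, 13:00–13:30, 14:10–14:40, 16:20–18:30.
Ravi free within 09:00–18:30: 09:50–10:40, 13:20–13:40, 15:50–16:00, 16:10–18:10.
Dana ∩ Tomás: 09:20–09:40, 10:40–11:30, 13:00–13:30, 16:40–18:30.
Dana ∩ Tomás ∩ Rania: 09:20–09:40, 10:40–11:30, 16:40–18:30.
Dana ∩ Tomás ∩ Rania ∩ Ravi: 16:40–18:10.
Dana ∩ Tomás ∩ Rania ∩ Ravi ∩ Oksana: (none).
Windows ≥ 40 min: (none).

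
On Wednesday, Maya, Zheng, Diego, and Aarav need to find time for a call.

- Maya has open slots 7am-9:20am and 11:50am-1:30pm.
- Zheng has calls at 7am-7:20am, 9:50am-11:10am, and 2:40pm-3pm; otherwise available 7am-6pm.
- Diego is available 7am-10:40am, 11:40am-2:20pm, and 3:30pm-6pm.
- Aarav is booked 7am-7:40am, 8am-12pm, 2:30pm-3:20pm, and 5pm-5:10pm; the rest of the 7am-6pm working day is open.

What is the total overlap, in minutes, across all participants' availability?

Zheng free within 07:00–18:00: 07:20–09:50, 11:10–14:40, 15:00–18:00.
Aarav free within 07:00–18:00: 07:40–08:00, 12:00–14:30, 15:20–17:00, 17:10–18:00.
Maya ∩ Zheng: 07:20–09:20, 11:50–13:30.
Maya ∩ Zheng ∩ Diego: 07:20–09:20, 11:50–13:30.
Maya ∩ Zheng ∩ Diego ∩ Aarav: 07:40–08:00, 12:00–13:30.
Total common minutes: 20 + 90 = 110.

110 minutes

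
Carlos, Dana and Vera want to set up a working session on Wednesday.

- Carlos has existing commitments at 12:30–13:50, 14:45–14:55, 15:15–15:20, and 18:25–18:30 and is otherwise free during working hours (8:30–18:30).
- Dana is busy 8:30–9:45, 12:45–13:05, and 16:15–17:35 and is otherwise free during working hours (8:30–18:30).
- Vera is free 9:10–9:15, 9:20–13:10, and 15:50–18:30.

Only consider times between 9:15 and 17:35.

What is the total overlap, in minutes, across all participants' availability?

Carlos free within 08:30–18:30: 08:30–12:30, 13:50–14:45, 14:55–15:15, 15:20–18:25.
Dana free within 08:30–18:30: 09:45–12:45, 13:05–16:15, 17:35–18:30.
Carlos ∩ Dana: 09:45–12:30, 13:50–14:45, 14:55–15:15, 15:20–16:15, 17:35–18:25.
Carlos ∩ Dana ∩ Vera: 09:45–12:30, 15:50–16:15, 17:35–18:25.
Restricted to 09:15–17:35: 09:45–12:30, 15:50–16:15.
Total common minutes: 165 + 25 = 190.

190 minutes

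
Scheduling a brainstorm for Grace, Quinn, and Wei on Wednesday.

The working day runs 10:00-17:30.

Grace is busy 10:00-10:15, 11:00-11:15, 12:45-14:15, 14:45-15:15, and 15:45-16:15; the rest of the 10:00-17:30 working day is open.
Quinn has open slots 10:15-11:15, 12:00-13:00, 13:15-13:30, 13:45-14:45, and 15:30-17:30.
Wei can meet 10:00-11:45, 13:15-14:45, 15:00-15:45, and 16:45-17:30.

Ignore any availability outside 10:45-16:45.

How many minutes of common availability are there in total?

Grace free within 10:00–17:30: 10:15–11:00, 11:15–12:45, 14:15–14:45, 15:15–15:45, 16:15–17:30.
Grace ∩ Quinn: 10:15–11:00, 12:00–12:45, 14:15–14:45, 15:30–15:45, 16:15–17:30.
Grace ∩ Quinn ∩ Wei: 10:15–11:00, 14:15–14:45, 15:30–15:45, 16:45–17:30.
Restricted to 10:45–16:45: 10:45–11:00, 14:15–14:45, 15:30–15:45.
Total common minutes: 15 + 30 + 15 = 60.

60 minutes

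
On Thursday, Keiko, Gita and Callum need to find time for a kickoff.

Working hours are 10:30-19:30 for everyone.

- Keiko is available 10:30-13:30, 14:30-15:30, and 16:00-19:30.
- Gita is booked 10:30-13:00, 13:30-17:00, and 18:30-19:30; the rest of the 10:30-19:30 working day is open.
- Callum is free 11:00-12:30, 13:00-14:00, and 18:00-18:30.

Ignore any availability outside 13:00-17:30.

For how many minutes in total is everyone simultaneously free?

Gita free within 10:30–19:30: 13:00–13:30, 17:00–18:30.
Keiko ∩ Gita: 13:00–13:30, 17:00–18:30.
Keiko ∩ Gita ∩ Callum: 13:00–13:30, 18:00–18:30.
Restricted to 13:00–17:30: 13:00–13:30.
Total common minutes: 30.

30 minutes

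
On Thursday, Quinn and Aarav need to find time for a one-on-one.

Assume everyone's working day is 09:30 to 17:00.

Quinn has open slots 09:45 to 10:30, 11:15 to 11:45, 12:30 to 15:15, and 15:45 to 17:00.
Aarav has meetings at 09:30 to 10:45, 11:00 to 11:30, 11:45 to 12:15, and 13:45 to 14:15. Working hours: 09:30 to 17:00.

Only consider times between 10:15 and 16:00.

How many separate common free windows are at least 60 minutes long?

Aarav free within 09:30–17:00: 10:45–11:00, 11:30–11:45, 12:15–13:45, 14:15–17:00.
Quinn ∩ Aarav: 11:30–11:45, 12:30–13:45, 14:15–15:15, 15:45–17:00.
Restricted to 10:15–16:00: 11:30–11:45, 12:30–13:45, 14:15–15:15, 15:45–16:00.
Windows ≥ 60 min: 12:30–13:45, 14:15–15:15.
That's 2 windows.

2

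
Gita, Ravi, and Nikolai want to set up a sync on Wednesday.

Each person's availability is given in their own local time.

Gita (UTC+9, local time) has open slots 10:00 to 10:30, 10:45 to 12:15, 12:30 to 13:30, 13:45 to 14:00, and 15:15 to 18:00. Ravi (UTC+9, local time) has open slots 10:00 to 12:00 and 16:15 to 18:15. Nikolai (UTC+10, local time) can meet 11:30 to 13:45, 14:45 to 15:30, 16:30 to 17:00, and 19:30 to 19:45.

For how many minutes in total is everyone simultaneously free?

75 minutes

Gita → UTC: 01:00–01:30, 01:45–03:15, 03:30–04:30, 04:45–05:00, 06:15–09:00.
Ravi → UTC: 01:00–03:00, 07:15–09:15.
Nikolai → UTC: 01:30–03:45, 04:45–05:30, 06:30–07:00, 09:30–09:45.
Gita ∩ Ravi: 01:00–01:30, 01:45–03:00, 07:15–09:00.
Gita ∩ Ravi ∩ Nikolai: 01:45–03:00.
Total common minutes: 75.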